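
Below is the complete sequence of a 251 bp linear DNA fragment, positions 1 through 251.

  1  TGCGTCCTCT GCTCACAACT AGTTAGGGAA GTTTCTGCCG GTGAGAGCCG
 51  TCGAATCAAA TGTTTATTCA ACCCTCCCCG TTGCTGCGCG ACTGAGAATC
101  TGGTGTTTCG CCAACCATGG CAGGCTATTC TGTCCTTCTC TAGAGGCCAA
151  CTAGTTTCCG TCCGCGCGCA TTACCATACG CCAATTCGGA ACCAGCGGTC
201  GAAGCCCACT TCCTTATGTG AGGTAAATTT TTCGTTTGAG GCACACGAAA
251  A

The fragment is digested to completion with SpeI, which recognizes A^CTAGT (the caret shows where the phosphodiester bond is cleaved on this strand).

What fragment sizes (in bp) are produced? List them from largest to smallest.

SpeI sites (ACTAGT) start at positions 18, 150.
SpeI cuts after the first base of each site, so after positions 18, 150.
Linear molecule, 2 cuts → 3 fragments:
  1–18 → 18 bp
  19–150 → 132 bp
  151–251 → 101 bp
Sorted largest to smallest: 132, 101, 18 bp.

132, 101, 18 bp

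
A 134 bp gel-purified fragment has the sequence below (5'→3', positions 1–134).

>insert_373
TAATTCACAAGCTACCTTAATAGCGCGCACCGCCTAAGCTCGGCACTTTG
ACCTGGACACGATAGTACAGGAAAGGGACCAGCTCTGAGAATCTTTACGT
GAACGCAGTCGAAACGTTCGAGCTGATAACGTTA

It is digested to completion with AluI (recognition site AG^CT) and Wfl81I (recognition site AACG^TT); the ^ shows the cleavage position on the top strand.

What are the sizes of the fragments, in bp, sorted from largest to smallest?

44, 34, 27, 11, 9, 6, 3 bp

AluI sites (AGCT) start at positions 10, 37, 81, 121.
AluI cuts after base 2 of each site, so after positions 11, 38, 82, 122.
Wfl81I sites (AACGTT) start at positions 113, 128.
Wfl81I cuts after base 4 of each site, so after positions 116, 131.
Combined cut positions: 11, 38, 82, 116, 122, 131.
Linear molecule, 6 cuts → 7 fragments:
  1–11 → 11 bp
  12–38 → 27 bp
  39–82 → 44 bp
  83–116 → 34 bp
  117–122 → 6 bp
  123–131 → 9 bp
  132–134 → 3 bp
Sorted largest to smallest: 44, 34, 27, 11, 9, 6, 3 bp.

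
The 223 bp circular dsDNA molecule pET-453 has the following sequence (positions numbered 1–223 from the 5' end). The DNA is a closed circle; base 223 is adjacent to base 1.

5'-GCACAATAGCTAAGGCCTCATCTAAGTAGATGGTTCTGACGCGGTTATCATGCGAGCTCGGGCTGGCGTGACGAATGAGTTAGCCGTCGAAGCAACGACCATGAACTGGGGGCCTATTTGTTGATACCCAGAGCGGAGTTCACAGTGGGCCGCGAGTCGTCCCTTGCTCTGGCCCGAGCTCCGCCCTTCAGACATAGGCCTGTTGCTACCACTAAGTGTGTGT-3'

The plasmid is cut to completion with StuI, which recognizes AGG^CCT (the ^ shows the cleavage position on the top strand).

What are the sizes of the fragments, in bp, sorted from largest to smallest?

StuI sites (AGGCCT) start at positions 13, 196.
StuI cuts after base 3 of each site, so after positions 15, 198.
Circular molecule, 2 cuts → 2 fragments:
  16–198 → 183 bp
  199–223 then 1–15 → 25 + 15 = 40 bp
Sorted largest to smallest: 183, 40 bp.

183, 40 bp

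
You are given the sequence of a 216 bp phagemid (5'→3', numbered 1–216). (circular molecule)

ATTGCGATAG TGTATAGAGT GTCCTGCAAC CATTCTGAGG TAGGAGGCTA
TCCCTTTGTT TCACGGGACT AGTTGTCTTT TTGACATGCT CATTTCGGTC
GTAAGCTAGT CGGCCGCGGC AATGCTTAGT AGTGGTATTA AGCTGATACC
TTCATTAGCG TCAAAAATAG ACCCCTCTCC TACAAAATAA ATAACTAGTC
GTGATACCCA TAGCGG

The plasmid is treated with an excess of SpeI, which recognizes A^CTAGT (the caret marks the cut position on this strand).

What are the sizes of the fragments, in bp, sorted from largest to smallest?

SpeI sites (ACTAGT) start at positions 68, 194.
SpeI cuts after the first base of each site, so after positions 68, 194.
Circular molecule, 2 cuts → 2 fragments:
  69–194 → 126 bp
  195–216 then 1–68 → 22 + 68 = 90 bp
Sorted largest to smallest: 126, 90 bp.

126, 90 bp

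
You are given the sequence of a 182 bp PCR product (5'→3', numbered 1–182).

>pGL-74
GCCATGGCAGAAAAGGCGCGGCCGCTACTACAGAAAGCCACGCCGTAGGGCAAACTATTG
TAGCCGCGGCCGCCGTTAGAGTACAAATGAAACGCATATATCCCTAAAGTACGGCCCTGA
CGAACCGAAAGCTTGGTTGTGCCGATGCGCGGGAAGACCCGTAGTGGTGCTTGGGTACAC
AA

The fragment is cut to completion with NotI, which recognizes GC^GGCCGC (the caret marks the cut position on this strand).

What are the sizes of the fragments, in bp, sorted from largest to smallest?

115, 48, 19 bp

NotI sites (GCGGCCGC) start at positions 18, 66.
NotI cuts after base 2 of each site, so after positions 19, 67.
Linear molecule, 2 cuts → 3 fragments:
  1–19 → 19 bp
  20–67 → 48 bp
  68–182 → 115 bp
Sorted largest to smallest: 115, 48, 19 bp.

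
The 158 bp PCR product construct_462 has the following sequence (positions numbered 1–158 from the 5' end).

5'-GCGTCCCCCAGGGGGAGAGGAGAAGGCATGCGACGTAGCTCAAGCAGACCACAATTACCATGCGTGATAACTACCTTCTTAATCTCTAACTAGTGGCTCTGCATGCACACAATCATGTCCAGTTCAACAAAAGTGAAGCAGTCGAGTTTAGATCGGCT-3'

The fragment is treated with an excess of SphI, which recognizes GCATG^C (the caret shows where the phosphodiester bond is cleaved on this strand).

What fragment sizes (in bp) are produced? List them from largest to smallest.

75, 53, 30 bp

SphI sites (GCATGC) start at positions 26, 101.
SphI cuts after base 5 of each site (before the last base), so after positions 30, 105.
Linear molecule, 2 cuts → 3 fragments:
  1–30 → 30 bp
  31–105 → 75 bp
  106–158 → 53 bp
Sorted largest to smallest: 75, 53, 30 bp.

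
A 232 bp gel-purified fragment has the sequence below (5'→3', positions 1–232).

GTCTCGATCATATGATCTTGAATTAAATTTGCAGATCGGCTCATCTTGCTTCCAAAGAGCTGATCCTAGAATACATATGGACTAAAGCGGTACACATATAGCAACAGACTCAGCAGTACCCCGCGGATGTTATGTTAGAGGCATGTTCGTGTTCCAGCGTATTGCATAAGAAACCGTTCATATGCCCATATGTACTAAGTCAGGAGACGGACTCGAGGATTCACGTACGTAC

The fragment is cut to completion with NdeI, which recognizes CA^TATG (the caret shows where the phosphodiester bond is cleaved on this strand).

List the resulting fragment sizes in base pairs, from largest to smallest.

105, 65, 44, 10, 8 bp

NdeI sites (CATATG) start at positions 9, 74, 179, 187.
NdeI cuts after base 2 of each site, so after positions 10, 75, 180, 188.
Linear molecule, 4 cuts → 5 fragments:
  1–10 → 10 bp
  11–75 → 65 bp
  76–180 → 105 bp
  181–188 → 8 bp
  189–232 → 44 bp
Sorted largest to smallest: 105, 65, 44, 10, 8 bp.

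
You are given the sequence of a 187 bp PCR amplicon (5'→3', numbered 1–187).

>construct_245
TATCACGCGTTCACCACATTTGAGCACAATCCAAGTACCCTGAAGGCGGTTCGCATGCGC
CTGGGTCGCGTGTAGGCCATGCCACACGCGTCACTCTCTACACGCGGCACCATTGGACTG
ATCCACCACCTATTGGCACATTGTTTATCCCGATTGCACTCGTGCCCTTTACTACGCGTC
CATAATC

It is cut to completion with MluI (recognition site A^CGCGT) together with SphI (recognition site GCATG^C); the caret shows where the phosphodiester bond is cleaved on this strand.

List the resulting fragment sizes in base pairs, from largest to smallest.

MluI sites (ACGCGT) start at positions 5, 86, 174.
MluI cuts after the first base of each site, so after positions 5, 86, 174.
The SphI site (GCATGC) starts at position 53.
SphI cuts after base 5 of each site (before the last base), so after position 57.
Combined cut positions: 5, 57, 86, 174.
Linear molecule, 4 cuts → 5 fragments:
  1–5 → 5 bp
  6–57 → 52 bp
  58–86 → 29 bp
  87–174 → 88 bp
  175–187 → 13 bp
Sorted largest to smallest: 88, 52, 29, 13, 5 bp.

88, 52, 29, 13, 5 bp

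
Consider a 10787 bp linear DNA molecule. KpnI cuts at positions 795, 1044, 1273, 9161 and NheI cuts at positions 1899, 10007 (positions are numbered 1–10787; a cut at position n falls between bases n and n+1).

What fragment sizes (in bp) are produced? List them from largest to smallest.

7262, 846, 795, 780, 626, 249, 229 bp

Combined cut positions (sorted): 795, 1044, 1273, 1899, 9161, 10007.
Linear molecule, 6 cuts → 7 fragments:
  795 − 0 = 795 bp
  1044 − 795 = 249 bp
  1273 − 1044 = 229 bp
  1899 − 1273 = 626 bp
  9161 − 1899 = 7262 bp
  10007 − 9161 = 846 bp
  10787 − 10007 = 780 bp
Sorted largest to smallest: 7262, 846, 795, 780, 626, 249, 229 bp.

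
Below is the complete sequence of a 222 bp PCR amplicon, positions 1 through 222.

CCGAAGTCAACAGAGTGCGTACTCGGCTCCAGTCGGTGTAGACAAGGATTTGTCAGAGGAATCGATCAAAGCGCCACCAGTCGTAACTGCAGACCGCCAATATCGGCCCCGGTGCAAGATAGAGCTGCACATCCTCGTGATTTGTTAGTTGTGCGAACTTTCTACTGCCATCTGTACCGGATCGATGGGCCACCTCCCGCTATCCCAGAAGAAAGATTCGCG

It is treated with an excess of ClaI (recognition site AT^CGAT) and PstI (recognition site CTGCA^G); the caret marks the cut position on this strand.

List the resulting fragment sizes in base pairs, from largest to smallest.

91, 62, 40, 29 bp

ClaI sites (ATCGAT) start at positions 61, 181.
ClaI cuts after base 2 of each site, so after positions 62, 182.
The PstI site (CTGCAG) starts at position 87.
PstI cuts after base 5 of each site (before the last base), so after position 91.
Combined cut positions: 62, 91, 182.
Linear molecule, 3 cuts → 4 fragments:
  1–62 → 62 bp
  63–91 → 29 bp
  92–182 → 91 bp
  183–222 → 40 bp
Sorted largest to smallest: 91, 62, 40, 29 bp.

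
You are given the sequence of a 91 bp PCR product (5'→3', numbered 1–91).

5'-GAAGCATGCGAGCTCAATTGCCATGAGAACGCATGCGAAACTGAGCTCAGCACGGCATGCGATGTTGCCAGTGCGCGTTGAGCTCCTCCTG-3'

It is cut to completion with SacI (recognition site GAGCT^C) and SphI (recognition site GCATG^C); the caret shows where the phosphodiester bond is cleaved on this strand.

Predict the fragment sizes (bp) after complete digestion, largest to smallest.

25, 21, 12, 12, 8, 7, 6 bp

SacI sites (GAGCTC) start at positions 10, 43, 80.
SacI cuts after base 5 of each site (before the last base), so after positions 14, 47, 84.
SphI sites (GCATGC) start at positions 4, 31, 55.
SphI cuts after base 5 of each site (before the last base), so after positions 8, 35, 59.
Combined cut positions: 8, 14, 35, 47, 59, 84.
Linear molecule, 6 cuts → 7 fragments:
  1–8 → 8 bp
  9–14 → 6 bp
  15–35 → 21 bp
  36–47 → 12 bp
  48–59 → 12 bp
  60–84 → 25 bp
  85–91 → 7 bp
Sorted largest to smallest: 25, 21, 12, 12, 8, 7, 6 bp.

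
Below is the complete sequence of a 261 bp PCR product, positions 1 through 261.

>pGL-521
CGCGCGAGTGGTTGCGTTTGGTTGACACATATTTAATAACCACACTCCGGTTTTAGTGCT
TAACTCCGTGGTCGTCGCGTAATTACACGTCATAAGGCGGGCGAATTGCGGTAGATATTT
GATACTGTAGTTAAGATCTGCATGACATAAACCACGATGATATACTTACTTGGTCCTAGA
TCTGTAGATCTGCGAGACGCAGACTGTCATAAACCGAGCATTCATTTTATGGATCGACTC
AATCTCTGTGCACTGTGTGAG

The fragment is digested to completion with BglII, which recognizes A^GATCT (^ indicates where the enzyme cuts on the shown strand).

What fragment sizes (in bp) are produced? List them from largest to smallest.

134, 75, 44, 8 bp

BglII sites (AGATCT) start at positions 134, 178, 186.
BglII cuts after the first base of each site, so after positions 134, 178, 186.
Linear molecule, 3 cuts → 4 fragments:
  1–134 → 134 bp
  135–178 → 44 bp
  179–186 → 8 bp
  187–261 → 75 bp
Sorted largest to smallest: 134, 75, 44, 8 bp.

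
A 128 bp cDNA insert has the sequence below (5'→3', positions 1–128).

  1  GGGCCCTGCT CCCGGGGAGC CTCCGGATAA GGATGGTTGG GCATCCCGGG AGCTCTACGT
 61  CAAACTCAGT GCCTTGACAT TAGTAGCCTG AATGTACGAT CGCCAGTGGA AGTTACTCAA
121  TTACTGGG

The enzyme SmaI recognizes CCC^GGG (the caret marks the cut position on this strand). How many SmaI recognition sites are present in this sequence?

CCCGGG occurs starting at positions 11, 45.
SmaI cuts at 2 sites.

2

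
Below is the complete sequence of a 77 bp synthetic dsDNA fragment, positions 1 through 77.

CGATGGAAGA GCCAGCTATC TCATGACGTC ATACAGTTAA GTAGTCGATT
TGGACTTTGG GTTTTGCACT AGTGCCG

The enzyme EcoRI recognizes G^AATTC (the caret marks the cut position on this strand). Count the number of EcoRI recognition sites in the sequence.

0

No occurrence of GAATTC is present in the sequence.
EcoRI does not cut: 0 sites.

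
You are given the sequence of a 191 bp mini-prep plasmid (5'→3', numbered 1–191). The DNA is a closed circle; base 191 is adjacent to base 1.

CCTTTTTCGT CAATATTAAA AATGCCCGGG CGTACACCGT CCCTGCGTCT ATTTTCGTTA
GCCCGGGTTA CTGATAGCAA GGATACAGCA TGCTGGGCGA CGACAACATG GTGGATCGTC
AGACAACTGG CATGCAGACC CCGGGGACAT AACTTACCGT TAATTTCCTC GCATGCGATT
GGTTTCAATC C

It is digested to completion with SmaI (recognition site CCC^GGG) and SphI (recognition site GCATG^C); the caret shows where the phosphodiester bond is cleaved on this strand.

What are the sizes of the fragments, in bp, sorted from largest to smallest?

43, 42, 37, 33, 28, 8 bp

SmaI sites (CCCGGG) start at positions 25, 62, 140.
SmaI cuts after base 3 of each site, so after positions 27, 64, 142.
SphI sites (GCATGC) start at positions 88, 130, 171.
SphI cuts after base 5 of each site (before the last base), so after positions 92, 134, 175.
Combined cut positions: 27, 64, 92, 134, 142, 175.
Circular molecule, 6 cuts → 6 fragments:
  28–64 → 37 bp
  65–92 → 28 bp
  93–134 → 42 bp
  135–142 → 8 bp
  143–175 → 33 bp
  176–191 then 1–27 → 16 + 27 = 43 bp
Sorted largest to smallest: 43, 42, 37, 33, 28, 8 bp.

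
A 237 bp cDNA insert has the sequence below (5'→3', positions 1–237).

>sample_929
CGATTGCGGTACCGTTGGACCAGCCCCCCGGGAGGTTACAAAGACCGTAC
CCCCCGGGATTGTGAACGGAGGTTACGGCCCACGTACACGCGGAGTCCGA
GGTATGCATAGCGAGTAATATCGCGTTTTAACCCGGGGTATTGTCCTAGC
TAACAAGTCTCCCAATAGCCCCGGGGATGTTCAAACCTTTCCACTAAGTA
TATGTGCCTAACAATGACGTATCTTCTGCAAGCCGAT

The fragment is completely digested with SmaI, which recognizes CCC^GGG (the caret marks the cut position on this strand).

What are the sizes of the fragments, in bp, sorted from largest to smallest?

SmaI sites (CCCGGG) start at positions 27, 53, 132, 170.
SmaI cuts after base 3 of each site, so after positions 29, 55, 134, 172.
Linear molecule, 4 cuts → 5 fragments:
  1–29 → 29 bp
  30–55 → 26 bp
  56–134 → 79 bp
  135–172 → 38 bp
  173–237 → 65 bp
Sorted largest to smallest: 79, 65, 38, 29, 26 bp.

79, 65, 38, 29, 26 bp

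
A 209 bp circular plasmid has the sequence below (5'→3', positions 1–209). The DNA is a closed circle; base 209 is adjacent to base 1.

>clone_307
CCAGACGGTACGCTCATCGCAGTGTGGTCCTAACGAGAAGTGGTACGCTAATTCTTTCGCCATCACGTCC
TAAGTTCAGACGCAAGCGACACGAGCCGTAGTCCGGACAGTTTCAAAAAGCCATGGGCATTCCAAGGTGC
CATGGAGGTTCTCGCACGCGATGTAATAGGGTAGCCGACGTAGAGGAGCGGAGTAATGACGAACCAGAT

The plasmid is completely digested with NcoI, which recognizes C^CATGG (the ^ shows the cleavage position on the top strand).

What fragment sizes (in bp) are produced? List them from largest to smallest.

190, 19 bp

NcoI sites (CCATGG) start at positions 121, 140.
NcoI cuts after the first base of each site, so after positions 121, 140.
Circular molecule, 2 cuts → 2 fragments:
  122–140 → 19 bp
  141–209 then 1–121 → 69 + 121 = 190 bp
Sorted largest to smallest: 190, 19 bp.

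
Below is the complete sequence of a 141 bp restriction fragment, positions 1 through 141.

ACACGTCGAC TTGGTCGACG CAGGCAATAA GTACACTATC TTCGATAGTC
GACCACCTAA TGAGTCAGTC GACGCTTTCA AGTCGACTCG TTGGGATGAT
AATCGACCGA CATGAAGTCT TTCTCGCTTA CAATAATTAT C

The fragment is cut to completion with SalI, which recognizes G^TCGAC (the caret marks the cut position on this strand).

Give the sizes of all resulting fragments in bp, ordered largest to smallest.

59, 34, 20, 14, 9, 5 bp

SalI sites (GTCGAC) start at positions 5, 14, 48, 68, 82.
SalI cuts after the first base of each site, so after positions 5, 14, 48, 68, 82.
Linear molecule, 5 cuts → 6 fragments:
  1–5 → 5 bp
  6–14 → 9 bp
  15–48 → 34 bp
  49–68 → 20 bp
  69–82 → 14 bp
  83–141 → 59 bp
Sorted largest to smallest: 59, 34, 20, 14, 9, 5 bp.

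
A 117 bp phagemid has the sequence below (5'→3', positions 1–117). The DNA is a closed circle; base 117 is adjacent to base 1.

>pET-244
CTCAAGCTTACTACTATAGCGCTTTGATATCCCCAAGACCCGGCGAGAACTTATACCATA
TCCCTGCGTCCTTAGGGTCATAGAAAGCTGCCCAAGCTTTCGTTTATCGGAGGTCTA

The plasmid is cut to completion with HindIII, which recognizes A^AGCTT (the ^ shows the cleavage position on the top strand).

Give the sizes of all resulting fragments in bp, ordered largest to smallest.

90, 27 bp

HindIII sites (AAGCTT) start at positions 4, 94.
HindIII cuts after the first base of each site, so after positions 4, 94.
Circular molecule, 2 cuts → 2 fragments:
  5–94 → 90 bp
  95–117 then 1–4 → 23 + 4 = 27 bp
Sorted largest to smallest: 90, 27 bp.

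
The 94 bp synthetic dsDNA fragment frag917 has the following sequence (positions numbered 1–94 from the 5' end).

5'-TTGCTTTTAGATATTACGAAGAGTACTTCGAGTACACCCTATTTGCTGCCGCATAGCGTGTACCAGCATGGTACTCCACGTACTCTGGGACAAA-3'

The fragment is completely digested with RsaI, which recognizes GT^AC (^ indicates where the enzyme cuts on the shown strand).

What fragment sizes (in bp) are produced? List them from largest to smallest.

RsaI sites (GTAC) start at positions 23, 32, 60, 71, 80.
RsaI cuts after base 2 of each site, so after positions 24, 33, 61, 72, 81.
Linear molecule, 5 cuts → 6 fragments:
  1–24 → 24 bp
  25–33 → 9 bp
  34–61 → 28 bp
  62–72 → 11 bp
  73–81 → 9 bp
  82–94 → 13 bp
Sorted largest to smallest: 28, 24, 13, 11, 9, 9 bp.

28, 24, 13, 11, 9, 9 bp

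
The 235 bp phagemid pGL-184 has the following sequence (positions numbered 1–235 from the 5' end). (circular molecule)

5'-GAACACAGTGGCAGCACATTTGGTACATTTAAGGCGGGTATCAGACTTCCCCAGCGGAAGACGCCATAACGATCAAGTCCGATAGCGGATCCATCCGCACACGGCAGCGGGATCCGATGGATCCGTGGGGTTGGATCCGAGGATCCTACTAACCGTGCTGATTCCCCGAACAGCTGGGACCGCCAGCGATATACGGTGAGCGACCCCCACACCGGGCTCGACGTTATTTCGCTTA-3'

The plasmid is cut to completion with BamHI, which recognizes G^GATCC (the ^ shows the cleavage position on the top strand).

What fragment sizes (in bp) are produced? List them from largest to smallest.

BamHI sites (GGATCC) start at positions 87, 110, 119, 133, 141.
BamHI cuts after the first base of each site, so after positions 87, 110, 119, 133, 141.
Circular molecule, 5 cuts → 5 fragments:
  88–110 → 23 bp
  111–119 → 9 bp
  120–133 → 14 bp
  134–141 → 8 bp
  142–235 then 1–87 → 94 + 87 = 181 bp
Sorted largest to smallest: 181, 23, 14, 9, 8 bp.

181, 23, 14, 9, 8 bp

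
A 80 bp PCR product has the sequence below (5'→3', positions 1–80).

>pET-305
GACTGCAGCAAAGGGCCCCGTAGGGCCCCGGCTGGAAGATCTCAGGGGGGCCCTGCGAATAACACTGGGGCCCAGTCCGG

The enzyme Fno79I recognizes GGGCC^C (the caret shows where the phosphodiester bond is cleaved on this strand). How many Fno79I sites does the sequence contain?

GGGCCC occurs starting at positions 13, 23, 48, 68.
Fno79I cuts at 4 sites.

4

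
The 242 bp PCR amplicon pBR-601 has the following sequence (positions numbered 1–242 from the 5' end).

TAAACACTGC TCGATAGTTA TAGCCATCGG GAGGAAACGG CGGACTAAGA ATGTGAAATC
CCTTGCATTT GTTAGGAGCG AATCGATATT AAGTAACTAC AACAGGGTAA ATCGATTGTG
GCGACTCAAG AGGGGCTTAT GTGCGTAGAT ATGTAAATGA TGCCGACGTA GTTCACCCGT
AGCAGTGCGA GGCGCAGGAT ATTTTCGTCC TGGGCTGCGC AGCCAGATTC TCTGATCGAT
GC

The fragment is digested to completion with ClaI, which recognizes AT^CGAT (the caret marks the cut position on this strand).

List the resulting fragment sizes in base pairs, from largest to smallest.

ClaI sites (ATCGAT) start at positions 82, 111, 235.
ClaI cuts after base 2 of each site, so after positions 83, 112, 236.
Linear molecule, 3 cuts → 4 fragments:
  1–83 → 83 bp
  84–112 → 29 bp
  113–236 → 124 bp
  237–242 → 6 bp
Sorted largest to smallest: 124, 83, 29, 6 bp.

124, 83, 29, 6 bp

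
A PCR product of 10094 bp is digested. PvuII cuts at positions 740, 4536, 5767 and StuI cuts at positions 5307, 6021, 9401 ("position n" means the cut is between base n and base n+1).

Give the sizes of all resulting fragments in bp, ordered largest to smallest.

3796, 3380, 771, 740, 693, 460, 254 bp

Combined cut positions (sorted): 740, 4536, 5307, 5767, 6021, 9401.
Linear molecule, 6 cuts → 7 fragments:
  740 − 0 = 740 bp
  4536 − 740 = 3796 bp
  5307 − 4536 = 771 bp
  5767 − 5307 = 460 bp
  6021 − 5767 = 254 bp
  9401 − 6021 = 3380 bp
  10094 − 9401 = 693 bp
Sorted largest to smallest: 3796, 3380, 771, 740, 693, 460, 254 bp.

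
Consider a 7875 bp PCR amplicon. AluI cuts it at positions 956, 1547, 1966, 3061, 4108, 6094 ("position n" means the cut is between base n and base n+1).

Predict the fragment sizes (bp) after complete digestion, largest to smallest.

Linear molecule, 6 cuts → 7 fragments:
  956 − 0 = 956 bp
  1547 − 956 = 591 bp
  1966 − 1547 = 419 bp
  3061 − 1966 = 1095 bp
  4108 − 3061 = 1047 bp
  6094 − 4108 = 1986 bp
  7875 − 6094 = 1781 bp
Sorted largest to smallest: 1986, 1781, 1095, 1047, 956, 591, 419 bp.

1986, 1781, 1095, 1047, 956, 591, 419 bp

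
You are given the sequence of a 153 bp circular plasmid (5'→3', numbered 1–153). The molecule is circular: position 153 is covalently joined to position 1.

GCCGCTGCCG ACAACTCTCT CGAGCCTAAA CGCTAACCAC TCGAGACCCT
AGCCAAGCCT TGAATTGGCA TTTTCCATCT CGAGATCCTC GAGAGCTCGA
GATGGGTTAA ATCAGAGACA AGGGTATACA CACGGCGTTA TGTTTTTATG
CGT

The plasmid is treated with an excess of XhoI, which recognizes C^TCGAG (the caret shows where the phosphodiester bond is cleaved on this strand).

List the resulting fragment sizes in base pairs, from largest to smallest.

XhoI sites (CTCGAG) start at positions 19, 40, 79, 88, 96.
XhoI cuts after the first base of each site, so after positions 19, 40, 79, 88, 96.
Circular molecule, 5 cuts → 5 fragments:
  20–40 → 21 bp
  41–79 → 39 bp
  80–88 → 9 bp
  89–96 → 8 bp
  97–153 then 1–19 → 57 + 19 = 76 bp
Sorted largest to smallest: 76, 39, 21, 9, 8 bp.

76, 39, 21, 9, 8 bp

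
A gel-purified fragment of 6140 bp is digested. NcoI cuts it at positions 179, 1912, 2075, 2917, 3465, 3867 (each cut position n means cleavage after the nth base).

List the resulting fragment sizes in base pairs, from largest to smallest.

Linear molecule, 6 cuts → 7 fragments:
  179 − 0 = 179 bp
  1912 − 179 = 1733 bp
  2075 − 1912 = 163 bp
  2917 − 2075 = 842 bp
  3465 − 2917 = 548 bp
  3867 − 3465 = 402 bp
  6140 − 3867 = 2273 bp
Sorted largest to smallest: 2273, 1733, 842, 548, 402, 179, 163 bp.

2273, 1733, 842, 548, 402, 179, 163 bp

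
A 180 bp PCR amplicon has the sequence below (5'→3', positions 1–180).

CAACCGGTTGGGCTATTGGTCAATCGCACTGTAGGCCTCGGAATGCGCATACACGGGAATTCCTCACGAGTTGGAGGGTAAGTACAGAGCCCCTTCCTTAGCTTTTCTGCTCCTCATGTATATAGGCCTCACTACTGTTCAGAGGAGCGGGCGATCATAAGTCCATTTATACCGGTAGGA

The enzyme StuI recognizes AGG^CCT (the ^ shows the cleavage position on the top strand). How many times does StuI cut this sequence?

AGGCCT occurs starting at positions 33, 124.
StuI cuts at 2 sites.

2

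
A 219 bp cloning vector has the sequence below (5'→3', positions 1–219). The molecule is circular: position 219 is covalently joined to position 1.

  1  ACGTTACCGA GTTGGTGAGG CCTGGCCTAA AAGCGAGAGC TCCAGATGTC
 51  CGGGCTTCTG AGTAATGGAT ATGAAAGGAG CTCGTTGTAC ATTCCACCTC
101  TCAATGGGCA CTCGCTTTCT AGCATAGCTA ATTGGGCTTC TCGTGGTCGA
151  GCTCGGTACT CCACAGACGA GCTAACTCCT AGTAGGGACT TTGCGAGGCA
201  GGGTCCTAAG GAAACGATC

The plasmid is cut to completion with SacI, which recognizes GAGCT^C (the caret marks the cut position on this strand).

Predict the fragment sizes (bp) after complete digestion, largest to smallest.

107, 71, 41 bp

SacI sites (GAGCTC) start at positions 37, 78, 149.
SacI cuts after base 5 of each site (before the last base), so after positions 41, 82, 153.
Circular molecule, 3 cuts → 3 fragments:
  42–82 → 41 bp
  83–153 → 71 bp
  154–219 then 1–41 → 66 + 41 = 107 bp
Sorted largest to smallest: 107, 71, 41 bp.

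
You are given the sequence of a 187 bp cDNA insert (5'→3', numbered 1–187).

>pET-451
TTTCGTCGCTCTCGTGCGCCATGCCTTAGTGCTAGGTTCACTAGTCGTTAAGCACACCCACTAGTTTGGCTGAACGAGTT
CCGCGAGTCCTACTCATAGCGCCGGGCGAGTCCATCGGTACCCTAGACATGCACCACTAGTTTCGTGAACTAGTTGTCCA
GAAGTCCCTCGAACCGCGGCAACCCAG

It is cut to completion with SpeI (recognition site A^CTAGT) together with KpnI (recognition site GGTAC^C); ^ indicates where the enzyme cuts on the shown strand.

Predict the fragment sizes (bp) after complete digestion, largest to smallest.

61, 40, 38, 20, 15, 13 bp

SpeI sites (ACTAGT) start at positions 40, 60, 136, 149.
SpeI cuts after the first base of each site, so after positions 40, 60, 136, 149.
The KpnI site (GGTACC) starts at position 117.
KpnI cuts after base 5 of each site (before the last base), so after position 121.
Combined cut positions: 40, 60, 121, 136, 149.
Linear molecule, 5 cuts → 6 fragments:
  1–40 → 40 bp
  41–60 → 20 bp
  61–121 → 61 bp
  122–136 → 15 bp
  137–149 → 13 bp
  150–187 → 38 bp
Sorted largest to smallest: 61, 40, 38, 20, 15, 13 bp.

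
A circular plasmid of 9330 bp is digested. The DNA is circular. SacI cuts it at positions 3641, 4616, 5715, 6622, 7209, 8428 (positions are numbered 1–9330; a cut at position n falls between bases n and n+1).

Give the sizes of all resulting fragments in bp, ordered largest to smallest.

4543, 1219, 1099, 975, 907, 587 bp

Circular molecule, 6 cuts → 6 fragments:
  4616 − 3641 = 975 bp
  5715 − 4616 = 1099 bp
  6622 − 5715 = 907 bp
  7209 − 6622 = 587 bp
  8428 − 7209 = 1219 bp
  wrap: 9330 − 8428 + 3641 = 4543 bp
Sorted largest to smallest: 4543, 1219, 1099, 975, 907, 587 bp.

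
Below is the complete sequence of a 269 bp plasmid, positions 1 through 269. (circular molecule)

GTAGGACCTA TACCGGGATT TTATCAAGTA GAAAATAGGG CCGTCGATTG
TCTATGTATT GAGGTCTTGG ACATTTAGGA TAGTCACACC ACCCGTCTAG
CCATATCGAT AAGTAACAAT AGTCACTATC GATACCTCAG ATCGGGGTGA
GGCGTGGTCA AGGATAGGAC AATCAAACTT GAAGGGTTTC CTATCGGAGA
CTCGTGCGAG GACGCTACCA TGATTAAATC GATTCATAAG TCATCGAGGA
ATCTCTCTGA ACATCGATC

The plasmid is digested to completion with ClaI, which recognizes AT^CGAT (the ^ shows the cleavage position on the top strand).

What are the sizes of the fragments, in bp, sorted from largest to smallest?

ClaI sites (ATCGAT) start at positions 105, 128, 228, 263.
ClaI cuts after base 2 of each site, so after positions 106, 129, 229, 264.
Circular molecule, 4 cuts → 4 fragments:
  107–129 → 23 bp
  130–229 → 100 bp
  230–264 → 35 bp
  265–269 then 1–106 → 5 + 106 = 111 bp
Sorted largest to smallest: 111, 100, 35, 23 bp.

111, 100, 35, 23 bp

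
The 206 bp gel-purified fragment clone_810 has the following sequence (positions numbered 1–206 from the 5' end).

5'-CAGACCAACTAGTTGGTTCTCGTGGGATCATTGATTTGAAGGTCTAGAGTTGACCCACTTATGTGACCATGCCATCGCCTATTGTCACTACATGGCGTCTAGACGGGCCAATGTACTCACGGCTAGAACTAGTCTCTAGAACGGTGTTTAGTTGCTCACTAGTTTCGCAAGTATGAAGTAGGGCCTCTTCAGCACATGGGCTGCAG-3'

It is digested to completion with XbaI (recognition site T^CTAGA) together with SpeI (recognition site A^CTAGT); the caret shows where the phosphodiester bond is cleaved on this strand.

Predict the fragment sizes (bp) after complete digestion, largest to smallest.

55, 48, 35, 30, 23, 8, 7 bp

XbaI sites (TCTAGA) start at positions 43, 98, 135.
XbaI cuts after the first base of each site, so after positions 43, 98, 135.
SpeI sites (ACTAGT) start at positions 8, 128, 158.
SpeI cuts after the first base of each site, so after positions 8, 128, 158.
Combined cut positions: 8, 43, 98, 128, 135, 158.
Linear molecule, 6 cuts → 7 fragments:
  1–8 → 8 bp
  9–43 → 35 bp
  44–98 → 55 bp
  99–128 → 30 bp
  129–135 → 7 bp
  136–158 → 23 bp
  159–206 → 48 bp
Sorted largest to smallest: 55, 48, 35, 30, 23, 8, 7 bp.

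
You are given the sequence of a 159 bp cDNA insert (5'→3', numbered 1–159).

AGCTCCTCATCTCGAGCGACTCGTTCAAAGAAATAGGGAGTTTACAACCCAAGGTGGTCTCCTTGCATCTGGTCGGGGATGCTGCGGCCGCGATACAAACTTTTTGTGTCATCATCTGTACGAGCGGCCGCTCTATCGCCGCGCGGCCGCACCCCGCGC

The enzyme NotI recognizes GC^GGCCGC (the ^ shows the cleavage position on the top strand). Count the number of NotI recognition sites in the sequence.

GCGGCCGC occurs starting at positions 84, 124, 143.
NotI cuts at 3 sites.

3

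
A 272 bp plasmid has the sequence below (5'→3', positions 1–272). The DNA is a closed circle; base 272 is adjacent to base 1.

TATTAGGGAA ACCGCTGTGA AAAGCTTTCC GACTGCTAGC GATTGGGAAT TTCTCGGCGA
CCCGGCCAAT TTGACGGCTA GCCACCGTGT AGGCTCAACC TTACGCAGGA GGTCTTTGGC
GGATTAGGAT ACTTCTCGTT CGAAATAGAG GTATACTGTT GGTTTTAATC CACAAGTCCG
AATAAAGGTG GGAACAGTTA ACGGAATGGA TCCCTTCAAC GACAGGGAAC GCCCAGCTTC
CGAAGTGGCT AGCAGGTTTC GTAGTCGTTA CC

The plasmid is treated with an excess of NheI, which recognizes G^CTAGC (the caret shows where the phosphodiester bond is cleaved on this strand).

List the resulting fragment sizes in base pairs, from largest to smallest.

171, 59, 42 bp

NheI sites (GCTAGC) start at positions 35, 77, 248.
NheI cuts after the first base of each site, so after positions 35, 77, 248.
Circular molecule, 3 cuts → 3 fragments:
  36–77 → 42 bp
  78–248 → 171 bp
  249–272 then 1–35 → 24 + 35 = 59 bp
Sorted largest to smallest: 171, 59, 42 bp.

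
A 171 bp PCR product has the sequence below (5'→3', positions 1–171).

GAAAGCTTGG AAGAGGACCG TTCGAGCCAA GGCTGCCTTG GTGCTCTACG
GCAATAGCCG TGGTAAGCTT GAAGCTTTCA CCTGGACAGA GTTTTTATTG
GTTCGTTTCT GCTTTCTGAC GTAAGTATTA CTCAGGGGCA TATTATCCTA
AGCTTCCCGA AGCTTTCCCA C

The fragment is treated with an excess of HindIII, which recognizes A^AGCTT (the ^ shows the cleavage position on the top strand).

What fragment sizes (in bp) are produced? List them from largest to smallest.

78, 62, 11, 10, 7, 3 bp

HindIII sites (AAGCTT) start at positions 3, 65, 72, 150, 160.
HindIII cuts after the first base of each site, so after positions 3, 65, 72, 150, 160.
Linear molecule, 5 cuts → 6 fragments:
  1–3 → 3 bp
  4–65 → 62 bp
  66–72 → 7 bp
  73–150 → 78 bp
  151–160 → 10 bp
  161–171 → 11 bp
Sorted largest to smallest: 78, 62, 11, 10, 7, 3 bp.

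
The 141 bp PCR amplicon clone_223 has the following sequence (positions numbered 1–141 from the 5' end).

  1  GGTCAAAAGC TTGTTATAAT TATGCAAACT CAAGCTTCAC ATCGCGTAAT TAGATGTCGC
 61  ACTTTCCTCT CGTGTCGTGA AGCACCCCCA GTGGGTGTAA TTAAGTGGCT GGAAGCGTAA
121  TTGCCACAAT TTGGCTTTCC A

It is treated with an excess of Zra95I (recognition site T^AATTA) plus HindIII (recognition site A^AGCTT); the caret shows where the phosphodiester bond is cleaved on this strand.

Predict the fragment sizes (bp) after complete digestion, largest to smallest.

Zra95I sites (TAATTA) start at positions 17, 47, 98.
Zra95I cuts after the first base of each site, so after positions 17, 47, 98.
HindIII sites (AAGCTT) start at positions 7, 32.
HindIII cuts after the first base of each site, so after positions 7, 32.
Combined cut positions: 7, 17, 32, 47, 98.
Linear molecule, 5 cuts → 6 fragments:
  1–7 → 7 bp
  8–17 → 10 bp
  18–32 → 15 bp
  33–47 → 15 bp
  48–98 → 51 bp
  99–141 → 43 bp
Sorted largest to smallest: 51, 43, 15, 15, 10, 7 bp.

51, 43, 15, 15, 10, 7 bp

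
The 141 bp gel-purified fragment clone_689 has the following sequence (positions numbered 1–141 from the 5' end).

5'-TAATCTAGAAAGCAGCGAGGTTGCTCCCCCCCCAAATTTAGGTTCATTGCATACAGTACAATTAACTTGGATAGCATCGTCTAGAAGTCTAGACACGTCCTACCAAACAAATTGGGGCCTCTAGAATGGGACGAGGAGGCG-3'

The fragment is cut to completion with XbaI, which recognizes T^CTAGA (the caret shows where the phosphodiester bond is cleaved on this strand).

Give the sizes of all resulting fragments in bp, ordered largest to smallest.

76, 32, 21, 8, 4 bp

XbaI sites (TCTAGA) start at positions 4, 80, 88, 120.
XbaI cuts after the first base of each site, so after positions 4, 80, 88, 120.
Linear molecule, 4 cuts → 5 fragments:
  1–4 → 4 bp
  5–80 → 76 bp
  81–88 → 8 bp
  89–120 → 32 bp
  121–141 → 21 bp
Sorted largest to smallest: 76, 32, 21, 8, 4 bp.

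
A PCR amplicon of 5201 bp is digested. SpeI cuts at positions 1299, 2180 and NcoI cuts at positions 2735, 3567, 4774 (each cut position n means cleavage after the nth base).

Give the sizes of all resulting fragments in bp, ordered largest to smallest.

1299, 1207, 881, 832, 555, 427 bp

Combined cut positions (sorted): 1299, 2180, 2735, 3567, 4774.
Linear molecule, 5 cuts → 6 fragments:
  1299 − 0 = 1299 bp
  2180 − 1299 = 881 bp
  2735 − 2180 = 555 bp
  3567 − 2735 = 832 bp
  4774 − 3567 = 1207 bp
  5201 − 4774 = 427 bp
Sorted largest to smallest: 1299, 1207, 881, 832, 555, 427 bp.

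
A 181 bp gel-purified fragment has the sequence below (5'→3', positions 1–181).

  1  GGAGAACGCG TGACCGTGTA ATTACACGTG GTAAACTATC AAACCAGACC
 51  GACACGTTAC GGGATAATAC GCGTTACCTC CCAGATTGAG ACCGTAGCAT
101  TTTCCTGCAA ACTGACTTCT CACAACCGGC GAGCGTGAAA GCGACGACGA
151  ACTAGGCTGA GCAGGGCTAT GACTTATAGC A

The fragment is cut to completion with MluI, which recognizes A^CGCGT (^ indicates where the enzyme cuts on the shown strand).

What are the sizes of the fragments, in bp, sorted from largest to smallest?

MluI sites (ACGCGT) start at positions 6, 69.
MluI cuts after the first base of each site, so after positions 6, 69.
Linear molecule, 2 cuts → 3 fragments:
  1–6 → 6 bp
  7–69 → 63 bp
  70–181 → 112 bp
Sorted largest to smallest: 112, 63, 6 bp.

112, 63, 6 bp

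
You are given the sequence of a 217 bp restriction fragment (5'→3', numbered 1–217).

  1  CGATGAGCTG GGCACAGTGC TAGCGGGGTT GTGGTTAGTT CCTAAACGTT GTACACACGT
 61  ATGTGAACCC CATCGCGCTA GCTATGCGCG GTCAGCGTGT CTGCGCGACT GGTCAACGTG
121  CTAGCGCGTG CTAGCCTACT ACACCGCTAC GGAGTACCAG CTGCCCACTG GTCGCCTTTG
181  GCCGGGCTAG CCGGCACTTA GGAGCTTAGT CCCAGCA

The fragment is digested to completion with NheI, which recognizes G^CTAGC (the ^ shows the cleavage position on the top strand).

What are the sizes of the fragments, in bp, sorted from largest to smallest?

58, 56, 43, 31, 19, 10 bp

NheI sites (GCTAGC) start at positions 19, 77, 120, 130, 186.
NheI cuts after the first base of each site, so after positions 19, 77, 120, 130, 186.
Linear molecule, 5 cuts → 6 fragments:
  1–19 → 19 bp
  20–77 → 58 bp
  78–120 → 43 bp
  121–130 → 10 bp
  131–186 → 56 bp
  187–217 → 31 bp
Sorted largest to smallest: 58, 56, 43, 31, 19, 10 bp.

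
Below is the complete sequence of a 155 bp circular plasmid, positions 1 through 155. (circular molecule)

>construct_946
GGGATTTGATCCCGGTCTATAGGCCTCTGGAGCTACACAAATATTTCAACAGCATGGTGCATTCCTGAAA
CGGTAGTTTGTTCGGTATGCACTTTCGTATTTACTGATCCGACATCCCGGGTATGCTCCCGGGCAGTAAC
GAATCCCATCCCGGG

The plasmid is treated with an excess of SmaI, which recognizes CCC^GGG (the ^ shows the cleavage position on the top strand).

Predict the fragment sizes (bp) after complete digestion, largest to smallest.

SmaI sites (CCCGGG) start at positions 116, 128, 150.
SmaI cuts after base 3 of each site, so after positions 118, 130, 152.
Circular molecule, 3 cuts → 3 fragments:
  119–130 → 12 bp
  131–152 → 22 bp
  153–155 then 1–118 → 3 + 118 = 121 bp
Sorted largest to smallest: 121, 22, 12 bp.

121, 22, 12 bp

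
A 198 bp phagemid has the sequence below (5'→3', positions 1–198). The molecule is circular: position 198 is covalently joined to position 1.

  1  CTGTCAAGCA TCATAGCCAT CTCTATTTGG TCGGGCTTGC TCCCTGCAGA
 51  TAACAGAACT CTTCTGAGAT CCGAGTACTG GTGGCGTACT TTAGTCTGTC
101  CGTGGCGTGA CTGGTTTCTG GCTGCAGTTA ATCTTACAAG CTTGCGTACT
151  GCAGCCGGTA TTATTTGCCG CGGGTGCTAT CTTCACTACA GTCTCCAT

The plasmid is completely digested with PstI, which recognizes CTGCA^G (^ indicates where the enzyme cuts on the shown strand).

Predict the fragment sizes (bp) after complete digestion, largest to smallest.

93, 78, 27 bp

PstI sites (CTGCAG) start at positions 44, 122, 149.
PstI cuts after base 5 of each site (before the last base), so after positions 48, 126, 153.
Circular molecule, 3 cuts → 3 fragments:
  49–126 → 78 bp
  127–153 → 27 bp
  154–198 then 1–48 → 45 + 48 = 93 bp
Sorted largest to smallest: 93, 78, 27 bp.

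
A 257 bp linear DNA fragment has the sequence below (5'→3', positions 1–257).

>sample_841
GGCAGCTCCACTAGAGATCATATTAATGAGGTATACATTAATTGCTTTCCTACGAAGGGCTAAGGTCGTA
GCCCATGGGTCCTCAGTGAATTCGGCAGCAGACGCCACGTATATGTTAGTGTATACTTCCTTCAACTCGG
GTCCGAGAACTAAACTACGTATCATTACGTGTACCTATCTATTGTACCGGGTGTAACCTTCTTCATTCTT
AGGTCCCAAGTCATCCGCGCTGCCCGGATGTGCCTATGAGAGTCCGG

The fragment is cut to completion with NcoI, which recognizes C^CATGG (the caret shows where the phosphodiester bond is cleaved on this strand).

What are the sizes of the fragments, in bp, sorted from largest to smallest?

184, 73 bp

The NcoI site (CCATGG) starts at position 73.
NcoI cuts after the first base of each site, so after position 73.
Linear molecule, 1 cut → 2 fragments:
  1–73 → 73 bp
  74–257 → 184 bp
Sorted largest to smallest: 184, 73 bp.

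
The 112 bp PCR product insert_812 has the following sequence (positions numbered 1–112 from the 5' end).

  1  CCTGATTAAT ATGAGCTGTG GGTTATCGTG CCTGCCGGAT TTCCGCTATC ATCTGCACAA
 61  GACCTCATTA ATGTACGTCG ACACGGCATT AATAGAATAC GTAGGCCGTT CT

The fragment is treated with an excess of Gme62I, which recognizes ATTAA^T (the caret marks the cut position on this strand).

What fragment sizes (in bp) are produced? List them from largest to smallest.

Gme62I sites (ATTAAT) start at positions 5, 67, 88.
Gme62I cuts after base 5 of each site (before the last base), so after positions 9, 71, 92.
Linear molecule, 3 cuts → 4 fragments:
  1–9 → 9 bp
  10–71 → 62 bp
  72–92 → 21 bp
  93–112 → 20 bp
Sorted largest to smallest: 62, 21, 20, 9 bp.

62, 21, 20, 9 bp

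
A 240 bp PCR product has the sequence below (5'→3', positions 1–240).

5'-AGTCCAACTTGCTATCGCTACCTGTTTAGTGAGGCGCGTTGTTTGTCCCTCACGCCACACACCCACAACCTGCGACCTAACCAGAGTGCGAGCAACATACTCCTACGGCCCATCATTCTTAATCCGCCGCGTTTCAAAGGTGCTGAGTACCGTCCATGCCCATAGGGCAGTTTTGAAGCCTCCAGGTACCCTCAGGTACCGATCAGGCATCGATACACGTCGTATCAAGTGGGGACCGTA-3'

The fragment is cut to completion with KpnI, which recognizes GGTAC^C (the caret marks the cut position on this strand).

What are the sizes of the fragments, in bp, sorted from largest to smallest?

KpnI sites (GGTACC) start at positions 185, 195.
KpnI cuts after base 5 of each site (before the last base), so after positions 189, 199.
Linear molecule, 2 cuts → 3 fragments:
  1–189 → 189 bp
  190–199 → 10 bp
  200–240 → 41 bp
Sorted largest to smallest: 189, 41, 10 bp.

189, 41, 10 bp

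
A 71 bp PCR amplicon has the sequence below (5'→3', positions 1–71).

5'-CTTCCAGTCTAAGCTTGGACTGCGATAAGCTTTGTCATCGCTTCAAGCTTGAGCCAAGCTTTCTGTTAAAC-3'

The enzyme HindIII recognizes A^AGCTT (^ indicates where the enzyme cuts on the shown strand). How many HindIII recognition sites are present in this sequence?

4

AAGCTT occurs starting at positions 11, 27, 45, 56.
HindIII cuts at 4 sites.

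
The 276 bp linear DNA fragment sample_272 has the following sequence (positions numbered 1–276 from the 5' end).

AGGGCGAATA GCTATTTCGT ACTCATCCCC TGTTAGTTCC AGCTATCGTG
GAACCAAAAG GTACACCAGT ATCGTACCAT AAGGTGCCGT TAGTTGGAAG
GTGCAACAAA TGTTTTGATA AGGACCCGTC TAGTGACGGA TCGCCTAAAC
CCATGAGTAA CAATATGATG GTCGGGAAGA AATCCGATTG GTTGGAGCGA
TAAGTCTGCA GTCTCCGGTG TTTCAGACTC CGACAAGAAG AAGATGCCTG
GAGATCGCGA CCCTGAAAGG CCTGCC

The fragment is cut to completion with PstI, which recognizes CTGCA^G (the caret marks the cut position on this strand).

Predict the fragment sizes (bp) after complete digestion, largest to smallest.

The PstI site (CTGCAG) starts at position 206.
PstI cuts after base 5 of each site (before the last base), so after position 210.
Linear molecule, 1 cut → 2 fragments:
  1–210 → 210 bp
  211–276 → 66 bp
Sorted largest to smallest: 210, 66 bp.

210, 66 bp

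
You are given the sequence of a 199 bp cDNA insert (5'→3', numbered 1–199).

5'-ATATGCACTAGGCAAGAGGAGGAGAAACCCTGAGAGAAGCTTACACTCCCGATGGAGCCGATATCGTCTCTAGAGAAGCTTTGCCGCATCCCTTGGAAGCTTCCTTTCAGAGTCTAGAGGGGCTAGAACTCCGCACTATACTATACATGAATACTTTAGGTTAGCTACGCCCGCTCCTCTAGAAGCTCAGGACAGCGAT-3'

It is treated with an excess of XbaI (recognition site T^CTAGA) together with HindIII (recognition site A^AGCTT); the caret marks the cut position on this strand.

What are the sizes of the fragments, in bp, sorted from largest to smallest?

65, 37, 32, 21, 21, 16, 7 bp

XbaI sites (TCTAGA) start at positions 69, 113, 178.
XbaI cuts after the first base of each site, so after positions 69, 113, 178.
HindIII sites (AAGCTT) start at positions 37, 76, 97.
HindIII cuts after the first base of each site, so after positions 37, 76, 97.
Combined cut positions: 37, 69, 76, 97, 113, 178.
Linear molecule, 6 cuts → 7 fragments:
  1–37 → 37 bp
  38–69 → 32 bp
  70–76 → 7 bp
  77–97 → 21 bp
  98–113 → 16 bp
  114–178 → 65 bp
  179–199 → 21 bp
Sorted largest to smallest: 65, 37, 32, 21, 21, 16, 7 bp.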